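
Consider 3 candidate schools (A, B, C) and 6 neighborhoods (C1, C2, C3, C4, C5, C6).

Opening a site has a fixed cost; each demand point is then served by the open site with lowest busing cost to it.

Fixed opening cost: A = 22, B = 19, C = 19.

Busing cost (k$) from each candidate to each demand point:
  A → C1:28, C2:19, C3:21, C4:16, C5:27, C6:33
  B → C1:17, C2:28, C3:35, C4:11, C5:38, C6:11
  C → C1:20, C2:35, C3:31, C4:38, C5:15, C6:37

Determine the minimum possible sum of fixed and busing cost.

Open {A, B}: assign each demand point to its cheapest open site.
  C1→B 17, C2→A 19, C3→A 21, C4→B 11, C5→A 27, C6→B 11
  busing cost 106, fixed 41 → total 147.
Compare {B, C}: busing cost 113 + fixed 38 = 151.
Compare {A, B, C}: busing cost 94 + fixed 60 = 154.
Compare {B}: busing cost 140 + fixed 19 = 159.
All other subsets cost ≥ 151. Minimum total cost: 147.

147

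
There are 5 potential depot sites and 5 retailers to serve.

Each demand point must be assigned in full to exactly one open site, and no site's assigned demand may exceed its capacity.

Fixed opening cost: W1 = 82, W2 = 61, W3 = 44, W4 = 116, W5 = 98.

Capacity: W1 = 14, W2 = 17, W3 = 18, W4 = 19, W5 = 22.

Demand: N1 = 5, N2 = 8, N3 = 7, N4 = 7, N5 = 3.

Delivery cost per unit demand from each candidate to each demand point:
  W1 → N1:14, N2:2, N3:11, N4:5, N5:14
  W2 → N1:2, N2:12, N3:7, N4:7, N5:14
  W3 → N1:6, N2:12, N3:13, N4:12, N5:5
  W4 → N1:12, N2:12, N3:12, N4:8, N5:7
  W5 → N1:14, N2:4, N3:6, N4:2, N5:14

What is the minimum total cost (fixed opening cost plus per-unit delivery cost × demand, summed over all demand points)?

275

Open {W3, W5}; cheapest assignment that respects the capacities:
  W3 (cap 18, load 8): N1, N5 — cost 5×6 + 3×5 = 45
  W5 (cap 22, load 22): N2, N3, N4 — cost 8×4 + 7×6 + 7×2 = 88
  Shipping 133, fixed 142 → total 275.
  Any other capacity-feasible assignment to {W3, W5} ships for at least 133.
Compare {W2, W5}: its best feasible assignment gives total 299.
Compare {W2, W3, W5}: its best feasible assignment gives total 316.
Every other set of open sites that can feasibly serve all demand totals ≥ 299 even under its best assignment. Minimum: 275.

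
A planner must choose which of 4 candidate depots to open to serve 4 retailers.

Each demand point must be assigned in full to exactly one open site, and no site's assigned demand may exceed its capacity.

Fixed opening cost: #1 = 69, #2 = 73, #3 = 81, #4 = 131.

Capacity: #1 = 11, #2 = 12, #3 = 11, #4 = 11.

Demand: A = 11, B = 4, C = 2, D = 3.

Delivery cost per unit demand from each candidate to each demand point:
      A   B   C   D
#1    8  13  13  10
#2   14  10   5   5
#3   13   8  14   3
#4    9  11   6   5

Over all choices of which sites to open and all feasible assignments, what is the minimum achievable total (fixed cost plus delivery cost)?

Open {#1, #2}; cheapest assignment that respects the capacities:
  #1 (cap 11, load 11): A — cost 11×8 = 88
  #2 (cap 12, load 9): B, C, D — cost 4×10 + 2×5 + 3×5 = 65
  Shipping 153, fixed 142 → total 295.
  Any other capacity-feasible assignment to {#1, #2} ships for at least 153.
Compare {#1, #3}: its best feasible assignment gives total 307.
Compare {#1, #4}: its best feasible assignment gives total 359.
Every other set of open sites that can feasibly serve all demand totals ≥ 307 even under its best assignment. Minimum: 295.

295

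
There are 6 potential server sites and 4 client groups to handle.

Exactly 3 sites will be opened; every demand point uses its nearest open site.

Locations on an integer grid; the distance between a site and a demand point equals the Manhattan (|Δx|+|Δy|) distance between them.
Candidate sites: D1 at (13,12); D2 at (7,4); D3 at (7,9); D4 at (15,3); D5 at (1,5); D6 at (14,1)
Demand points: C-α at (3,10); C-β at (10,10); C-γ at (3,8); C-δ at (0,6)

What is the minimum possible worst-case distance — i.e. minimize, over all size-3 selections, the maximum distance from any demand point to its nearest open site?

Open {D1, D3, D5}.
  Farthest demand point is C-α at distance 5 (to D3); all others are ≤ 5.
With {D2, D3, D5} the worst case is 5.
With {D3, D4, D5} the worst case is 5.
No size-3 selection achieves below 5.

5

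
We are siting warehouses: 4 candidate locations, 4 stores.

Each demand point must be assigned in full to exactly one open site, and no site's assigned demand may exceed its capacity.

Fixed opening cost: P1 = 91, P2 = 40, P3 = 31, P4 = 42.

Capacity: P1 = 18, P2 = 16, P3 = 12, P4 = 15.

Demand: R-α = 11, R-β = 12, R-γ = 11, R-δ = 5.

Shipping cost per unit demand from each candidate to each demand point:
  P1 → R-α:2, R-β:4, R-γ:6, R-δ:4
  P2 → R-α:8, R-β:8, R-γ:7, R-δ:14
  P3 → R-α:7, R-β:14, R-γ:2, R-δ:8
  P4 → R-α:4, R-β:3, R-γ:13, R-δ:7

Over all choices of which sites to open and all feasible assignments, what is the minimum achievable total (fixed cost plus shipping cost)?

264

Open {P1, P3, P4}; cheapest assignment that respects the capacities:
  P1 (cap 18, load 16): R-α, R-δ — cost 11×2 + 5×4 = 42
  P3 (cap 12, load 11): R-γ — cost 11×2 = 22
  P4 (cap 15, load 12): R-β — cost 12×3 = 36
  Shipping 100, fixed 164 → total 264.
  Any other capacity-feasible assignment to {P1, P3, P4} ships for at least 100.
Compare {P1, P2, P3, P4}: its best feasible assignment gives total 304.
Compare {P1, P2, P3}: its best feasible assignment gives total 322.
Every other set of open sites that can feasibly serve all demand totals ≥ 304 even under its best assignment. Minimum: 264.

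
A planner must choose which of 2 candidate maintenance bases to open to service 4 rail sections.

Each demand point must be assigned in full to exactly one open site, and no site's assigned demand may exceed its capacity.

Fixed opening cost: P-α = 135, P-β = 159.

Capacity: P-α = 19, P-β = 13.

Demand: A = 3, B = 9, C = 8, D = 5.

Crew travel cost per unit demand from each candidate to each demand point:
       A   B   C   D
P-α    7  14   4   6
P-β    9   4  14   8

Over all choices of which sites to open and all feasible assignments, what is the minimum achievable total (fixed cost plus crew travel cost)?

413

Open {P-α, P-β}; cheapest assignment that respects the capacities:
  P-α (cap 19, load 16): A, C, D — cost 3×7 + 8×4 + 5×6 = 83
  P-β (cap 13, load 9): B — cost 9×4 = 36
  Shipping 119, fixed 294 → total 413.
  Any other capacity-feasible assignment to {P-α, P-β} ships for at least 119.
Total demand is 25 and no other set of sites has combined capacity ≥ 25, so {P-α, P-β} is the only feasible choice of open sites. Minimum: 413.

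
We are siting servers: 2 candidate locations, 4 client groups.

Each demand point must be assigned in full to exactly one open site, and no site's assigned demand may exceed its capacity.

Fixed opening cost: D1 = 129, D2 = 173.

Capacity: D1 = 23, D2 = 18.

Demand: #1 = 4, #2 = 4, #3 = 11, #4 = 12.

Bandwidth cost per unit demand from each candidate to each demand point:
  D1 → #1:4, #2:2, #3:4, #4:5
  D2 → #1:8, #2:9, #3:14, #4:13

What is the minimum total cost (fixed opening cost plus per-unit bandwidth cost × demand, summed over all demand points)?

474

Open {D1, D2}; cheapest assignment that respects the capacities:
  D1 (cap 23, load 23): #3, #4 — cost 11×4 + 12×5 = 104
  D2 (cap 18, load 8): #1, #2 — cost 4×8 + 4×9 = 68
  Shipping 172, fixed 302 → total 474.
  Any other capacity-feasible assignment to {D1, D2} ships for at least 172.
Total demand is 31 and no other set of sites has combined capacity ≥ 31, so {D1, D2} is the only feasible choice of open sites. Minimum: 474.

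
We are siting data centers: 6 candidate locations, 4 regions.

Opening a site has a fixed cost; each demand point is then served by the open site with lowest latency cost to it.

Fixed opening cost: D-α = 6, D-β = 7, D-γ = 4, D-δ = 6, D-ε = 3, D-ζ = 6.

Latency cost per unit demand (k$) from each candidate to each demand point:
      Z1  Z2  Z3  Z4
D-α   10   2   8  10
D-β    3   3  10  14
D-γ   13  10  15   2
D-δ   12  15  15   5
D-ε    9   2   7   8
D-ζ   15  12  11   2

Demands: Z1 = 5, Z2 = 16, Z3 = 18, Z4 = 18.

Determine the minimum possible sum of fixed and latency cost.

Open {D-β, D-γ, D-ε}: assign each demand point to its cheapest open site.
  Z1→D-β 5×3=15, Z2→D-ε 16×2=32, Z3→D-ε 18×7=126, Z4→D-γ 18×2=36
  latency cost 209, fixed 14 → total 223.
Compare {D-β, D-ε, D-ζ}: latency cost 209 + fixed 16 = 225.
Compare {D-α, D-β, D-γ, D-ε}: latency cost 209 + fixed 20 = 229.
Compare {D-β, D-γ, D-δ, D-ε}: latency cost 209 + fixed 20 = 229.
All other subsets cost ≥ 225. Minimum total cost: 223.

223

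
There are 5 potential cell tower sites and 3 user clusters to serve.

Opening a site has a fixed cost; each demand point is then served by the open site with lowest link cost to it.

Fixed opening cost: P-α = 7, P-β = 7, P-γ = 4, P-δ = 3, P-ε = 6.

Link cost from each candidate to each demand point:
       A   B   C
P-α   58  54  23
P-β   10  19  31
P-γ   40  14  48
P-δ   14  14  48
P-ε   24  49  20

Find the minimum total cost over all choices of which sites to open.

57

Open {P-δ, P-ε}: assign each demand point to its cheapest open site.
  A→P-δ 14, B→P-δ 14, C→P-ε 20
  link cost 48, fixed 9 → total 57.
Compare {P-β, P-δ, P-ε}: link cost 44 + fixed 16 = 60.
Compare {P-α, P-δ}: link cost 51 + fixed 10 = 61.
Compare {P-β, P-γ, P-ε}: link cost 44 + fixed 17 = 61.
All other subsets cost ≥ 60. Minimum total cost: 57.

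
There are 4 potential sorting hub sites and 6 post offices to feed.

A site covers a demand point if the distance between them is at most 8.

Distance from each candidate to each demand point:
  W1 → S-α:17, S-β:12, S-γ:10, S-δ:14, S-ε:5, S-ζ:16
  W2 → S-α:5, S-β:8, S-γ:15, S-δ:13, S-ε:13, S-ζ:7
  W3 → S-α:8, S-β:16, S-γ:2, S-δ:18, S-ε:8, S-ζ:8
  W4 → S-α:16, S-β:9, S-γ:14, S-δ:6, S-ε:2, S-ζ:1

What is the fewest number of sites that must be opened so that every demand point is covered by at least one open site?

3

Coverage sets (demand points within 8 of each site):
  W1: {S-ε}
  W2: {S-α, S-β, S-ζ}
  W3: {S-α, S-γ, S-ε, S-ζ}
  W4: {S-δ, S-ε, S-ζ}
No 2 sites suffice: every size-2 union leaves at least one demand point uncovered.
But {W2, W3, W4} covers everything, so the minimum is 3.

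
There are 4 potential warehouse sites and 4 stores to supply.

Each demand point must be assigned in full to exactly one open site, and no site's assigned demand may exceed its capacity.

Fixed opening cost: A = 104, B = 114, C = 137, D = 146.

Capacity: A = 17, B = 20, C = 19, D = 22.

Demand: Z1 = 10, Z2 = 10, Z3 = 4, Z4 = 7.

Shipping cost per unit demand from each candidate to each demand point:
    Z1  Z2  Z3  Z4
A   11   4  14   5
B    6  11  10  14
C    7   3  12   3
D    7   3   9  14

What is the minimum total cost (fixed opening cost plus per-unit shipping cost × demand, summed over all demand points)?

393

Open {A, B}; cheapest assignment that respects the capacities:
  A (cap 17, load 17): Z2, Z4 — cost 10×4 + 7×5 = 75
  B (cap 20, load 14): Z1, Z3 — cost 10×6 + 4×10 = 100
  Shipping 175, fixed 218 → total 393.
  Any other capacity-feasible assignment to {A, B} ships for at least 175.
Compare {B, C}: its best feasible assignment gives total 402.
Compare {A, C}: its best feasible assignment gives total 428.
Every other set of open sites that can feasibly serve all demand totals ≥ 402 even under its best assignment. Minimum: 393.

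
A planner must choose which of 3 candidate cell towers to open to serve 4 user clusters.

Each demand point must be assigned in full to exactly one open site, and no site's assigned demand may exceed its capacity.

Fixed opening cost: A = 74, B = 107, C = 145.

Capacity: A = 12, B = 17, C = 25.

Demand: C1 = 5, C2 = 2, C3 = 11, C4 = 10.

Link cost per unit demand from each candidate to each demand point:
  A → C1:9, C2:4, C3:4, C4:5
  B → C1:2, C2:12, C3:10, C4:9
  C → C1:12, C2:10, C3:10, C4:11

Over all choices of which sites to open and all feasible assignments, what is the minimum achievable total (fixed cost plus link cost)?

349

Open {A, B}; cheapest assignment that respects the capacities:
  A (cap 12, load 11): C3 — cost 11×4 = 44
  B (cap 17, load 17): C1, C2, C4 — cost 5×2 + 2×12 + 10×9 = 124
  Shipping 168, fixed 181 → total 349.
  Any other capacity-feasible assignment to {A, B} ships for at least 168.
Compare {A, C}: its best feasible assignment gives total 447.
Compare {B, C}: its best feasible assignment gives total 482.
Every other set of open sites that can feasibly serve all demand totals ≥ 447 even under its best assignment. Minimum: 349.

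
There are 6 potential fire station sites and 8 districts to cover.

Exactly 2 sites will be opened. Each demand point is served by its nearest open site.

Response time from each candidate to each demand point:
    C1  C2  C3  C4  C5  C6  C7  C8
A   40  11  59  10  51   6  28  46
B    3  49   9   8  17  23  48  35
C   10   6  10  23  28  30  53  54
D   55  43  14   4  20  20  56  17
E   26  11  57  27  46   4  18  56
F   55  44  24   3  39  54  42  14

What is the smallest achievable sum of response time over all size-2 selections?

105

Open {B, E}.
  C1→B 3, C2→E 11, C3→B 9, C4→B 8, C5→B 17, C6→E 4, C7→E 18, C8→B 35  ⇒ total 105.
Compare {D, E}: total 114.
Compare {A, B}: total 117.
No size-2 selection does better; minimum is 105.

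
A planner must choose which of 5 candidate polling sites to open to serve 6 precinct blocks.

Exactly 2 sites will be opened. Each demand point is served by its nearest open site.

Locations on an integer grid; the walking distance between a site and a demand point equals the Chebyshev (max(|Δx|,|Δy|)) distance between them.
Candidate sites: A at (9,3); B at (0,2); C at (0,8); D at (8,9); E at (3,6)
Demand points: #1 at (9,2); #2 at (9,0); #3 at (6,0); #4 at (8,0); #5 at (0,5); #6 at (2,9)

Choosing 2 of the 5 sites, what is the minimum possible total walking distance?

Open {A, C}.
  #1→A 1, #2→A 3, #3→A 3, #4→A 3, #5→C 3, #6→C 2  ⇒ total 15.
Compare {A, E}: total 16.
Compare {A, B}: total 20.
No size-2 selection does better; minimum is 15.

15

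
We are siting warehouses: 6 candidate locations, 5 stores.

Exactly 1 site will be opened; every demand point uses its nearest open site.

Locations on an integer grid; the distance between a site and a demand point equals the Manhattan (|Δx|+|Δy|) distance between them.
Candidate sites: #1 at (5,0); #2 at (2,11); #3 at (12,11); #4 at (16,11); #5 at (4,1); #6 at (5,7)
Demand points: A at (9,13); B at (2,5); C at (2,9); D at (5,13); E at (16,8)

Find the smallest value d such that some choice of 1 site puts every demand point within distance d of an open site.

12

Open {#6}.
  Farthest demand point is E at distance 12 (to #6); all others are ≤ 12.
With {#3} the worst case is 16.
With {#2} the worst case is 17.
No size-1 selection achieves below 12.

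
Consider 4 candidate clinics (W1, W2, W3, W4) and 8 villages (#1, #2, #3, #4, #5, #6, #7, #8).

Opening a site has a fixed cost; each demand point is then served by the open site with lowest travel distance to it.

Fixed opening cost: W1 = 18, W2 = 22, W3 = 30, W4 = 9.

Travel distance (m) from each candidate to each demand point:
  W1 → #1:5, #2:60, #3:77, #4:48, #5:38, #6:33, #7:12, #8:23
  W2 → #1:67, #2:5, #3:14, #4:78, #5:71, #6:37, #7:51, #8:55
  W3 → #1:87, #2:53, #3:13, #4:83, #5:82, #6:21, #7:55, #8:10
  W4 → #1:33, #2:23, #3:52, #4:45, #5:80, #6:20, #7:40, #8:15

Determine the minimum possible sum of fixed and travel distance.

Open {W1, W2, W4}: assign each demand point to its cheapest open site.
  #1→W1 5, #2→W2 5, #3→W2 14, #4→W4 45, #5→W1 38, #6→W4 20, #7→W1 12, #8→W4 15
  travel distance 154, fixed 49 → total 203.
Compare {W1, W2}: travel distance 178 + fixed 40 = 218.
Compare {W1, W2, W3}: travel distance 152 + fixed 70 = 222.
Compare {W1, W3, W4}: travel distance 166 + fixed 57 = 223.
All other subsets cost ≥ 218. Minimum total cost: 203.

203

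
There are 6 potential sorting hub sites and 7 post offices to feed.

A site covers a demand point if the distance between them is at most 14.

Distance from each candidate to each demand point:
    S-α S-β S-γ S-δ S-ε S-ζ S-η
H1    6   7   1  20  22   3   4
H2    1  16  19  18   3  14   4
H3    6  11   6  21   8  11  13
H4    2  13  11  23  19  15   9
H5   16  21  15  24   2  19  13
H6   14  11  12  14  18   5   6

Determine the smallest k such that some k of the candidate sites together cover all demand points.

Coverage sets (demand points within 14 of each site):
  H1: {S-α, S-β, S-γ, S-ζ, S-η}
  H2: {S-α, S-ε, S-ζ, S-η}
  H3: {S-α, S-β, S-γ, S-ε, S-ζ, S-η}
  H4: {S-α, S-β, S-γ, S-η}
  H5: {S-ε, S-η}
  H6: {S-α, S-β, S-γ, S-δ, S-ζ, S-η}
No single site covers all 7 demand points.
But {H2, H6} covers everything, so the minimum is 2.

2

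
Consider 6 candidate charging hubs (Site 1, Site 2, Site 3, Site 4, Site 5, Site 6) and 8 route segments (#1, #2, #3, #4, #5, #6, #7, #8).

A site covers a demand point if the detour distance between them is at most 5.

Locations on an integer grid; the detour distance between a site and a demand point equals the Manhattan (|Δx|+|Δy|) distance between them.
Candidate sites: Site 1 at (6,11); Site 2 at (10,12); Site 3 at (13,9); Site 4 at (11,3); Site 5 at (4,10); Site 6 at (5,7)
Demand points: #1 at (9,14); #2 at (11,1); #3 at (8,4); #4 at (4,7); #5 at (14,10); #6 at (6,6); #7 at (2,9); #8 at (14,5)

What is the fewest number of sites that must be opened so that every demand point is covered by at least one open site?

4

Coverage sets (demand points within 5 of each site):
  Site 1: {#6}
  Site 2: {#1}
  Site 3: {#5, #8}
  Site 4: {#2, #3, #8}
  Site 5: {#4, #7}
  Site 6: {#4, #6, #7}
No 3 sites suffice: every size-3 union leaves at least one demand point uncovered.
But {Site 2, Site 3, Site 4, Site 6} covers everything, so the minimum is 4.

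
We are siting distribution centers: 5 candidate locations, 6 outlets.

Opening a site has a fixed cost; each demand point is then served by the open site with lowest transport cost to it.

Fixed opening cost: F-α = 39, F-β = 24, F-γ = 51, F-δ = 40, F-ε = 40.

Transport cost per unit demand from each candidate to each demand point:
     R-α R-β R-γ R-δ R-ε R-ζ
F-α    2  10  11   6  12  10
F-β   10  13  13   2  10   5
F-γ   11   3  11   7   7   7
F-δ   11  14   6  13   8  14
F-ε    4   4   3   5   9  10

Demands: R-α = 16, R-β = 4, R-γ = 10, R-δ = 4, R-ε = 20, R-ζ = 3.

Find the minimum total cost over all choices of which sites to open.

Open {F-β, F-ε}: assign each demand point to its cheapest open site.
  R-α→F-ε 16×4=64, R-β→F-ε 4×4=16, R-γ→F-ε 10×3=30, R-δ→F-β 4×2=8, R-ε→F-ε 20×9=180, R-ζ→F-β 3×5=15
  transport cost 313, fixed 64 → total 377.
Compare {F-γ, F-ε}: transport cost 287 + fixed 91 = 378.
Compare {F-ε}: transport cost 340 + fixed 40 = 380.
Compare {F-α, F-β, F-ε}: transport cost 281 + fixed 103 = 384.
All other subsets cost ≥ 378. Minimum total cost: 377.

377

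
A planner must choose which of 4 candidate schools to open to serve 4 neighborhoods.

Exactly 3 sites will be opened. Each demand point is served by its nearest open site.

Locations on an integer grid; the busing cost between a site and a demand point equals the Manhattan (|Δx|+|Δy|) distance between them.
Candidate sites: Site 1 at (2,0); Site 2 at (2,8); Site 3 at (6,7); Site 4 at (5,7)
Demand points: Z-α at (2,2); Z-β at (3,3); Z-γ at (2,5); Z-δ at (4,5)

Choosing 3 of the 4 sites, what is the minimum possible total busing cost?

12

Open {Site 1, Site 2, Site 4}.
  Z-α→Site 1 2, Z-β→Site 1 4, Z-γ→Site 2 3, Z-δ→Site 4 3  ⇒ total 12.
Compare {Site 1, Site 2, Site 3}: total 13.
Compare {Site 1, Site 3, Site 4}: total 14.
No size-3 selection does better; minimum is 12.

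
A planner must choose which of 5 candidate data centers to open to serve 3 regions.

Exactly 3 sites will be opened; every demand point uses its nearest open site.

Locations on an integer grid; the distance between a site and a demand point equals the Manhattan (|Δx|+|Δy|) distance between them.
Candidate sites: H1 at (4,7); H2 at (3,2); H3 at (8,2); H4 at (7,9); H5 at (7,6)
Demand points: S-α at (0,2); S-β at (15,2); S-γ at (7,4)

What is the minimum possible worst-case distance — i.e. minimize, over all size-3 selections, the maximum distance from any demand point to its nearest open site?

Open {H1, H2, H3}.
  Farthest demand point is S-β at distance 7 (to H3); all others are ≤ 7.
With {H2, H3, H4} the worst case is 7.
With {H2, H3, H5} the worst case is 7.
No size-3 selection achieves below 7.

7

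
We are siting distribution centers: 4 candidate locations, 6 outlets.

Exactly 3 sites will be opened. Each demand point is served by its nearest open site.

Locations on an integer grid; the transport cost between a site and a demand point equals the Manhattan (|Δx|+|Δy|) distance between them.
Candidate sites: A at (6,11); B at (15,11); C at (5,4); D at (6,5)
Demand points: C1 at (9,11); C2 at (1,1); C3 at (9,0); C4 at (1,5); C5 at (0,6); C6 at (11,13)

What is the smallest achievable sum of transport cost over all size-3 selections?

36

Open {A, B, C}.
  C1→A 3, C2→C 7, C3→C 8, C4→C 5, C5→C 7, C6→B 6  ⇒ total 36.
Compare {A, C, D}: total 37.
Compare {A, B, D}: total 38.
No size-3 selection does better; minimum is 36.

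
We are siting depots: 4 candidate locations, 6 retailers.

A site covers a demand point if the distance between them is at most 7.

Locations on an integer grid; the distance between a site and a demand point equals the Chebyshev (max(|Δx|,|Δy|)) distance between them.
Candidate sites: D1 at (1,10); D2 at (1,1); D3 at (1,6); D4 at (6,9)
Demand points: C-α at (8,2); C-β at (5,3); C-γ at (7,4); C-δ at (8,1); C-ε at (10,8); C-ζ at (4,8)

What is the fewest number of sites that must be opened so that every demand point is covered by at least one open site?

2

Coverage sets (demand points within 7 of each site):
  D1: {C-β, C-γ, C-ζ}
  D2: {C-α, C-β, C-γ, C-δ, C-ζ}
  D3: {C-α, C-β, C-γ, C-δ, C-ζ}
  D4: {C-α, C-β, C-γ, C-ε, C-ζ}
No single site covers all 6 demand points.
But {D2, D4} covers everything, so the minimum is 2.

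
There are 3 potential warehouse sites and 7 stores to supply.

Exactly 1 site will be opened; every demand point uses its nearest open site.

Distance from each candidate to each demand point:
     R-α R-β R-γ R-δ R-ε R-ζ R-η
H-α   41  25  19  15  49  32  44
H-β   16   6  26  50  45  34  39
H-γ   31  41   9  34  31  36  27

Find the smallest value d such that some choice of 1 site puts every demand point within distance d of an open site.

Open {H-γ}.
  Farthest demand point is R-β at distance 41 (to H-γ); all others are ≤ 41.
With {H-α} the worst case is 49.
With {H-β} the worst case is 50.
No size-1 selection achieves below 41.

41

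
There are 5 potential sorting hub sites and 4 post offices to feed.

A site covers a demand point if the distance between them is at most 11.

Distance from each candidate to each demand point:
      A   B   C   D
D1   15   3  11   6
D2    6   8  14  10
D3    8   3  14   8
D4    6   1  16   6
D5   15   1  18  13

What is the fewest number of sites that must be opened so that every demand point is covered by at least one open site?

2

Coverage sets (demand points within 11 of each site):
  D1: {B, C, D}
  D2: {A, B, D}
  D3: {A, B, D}
  D4: {A, B, D}
  D5: {B}
No single site covers all 4 demand points.
But {D1, D2} covers everything, so the minimum is 2.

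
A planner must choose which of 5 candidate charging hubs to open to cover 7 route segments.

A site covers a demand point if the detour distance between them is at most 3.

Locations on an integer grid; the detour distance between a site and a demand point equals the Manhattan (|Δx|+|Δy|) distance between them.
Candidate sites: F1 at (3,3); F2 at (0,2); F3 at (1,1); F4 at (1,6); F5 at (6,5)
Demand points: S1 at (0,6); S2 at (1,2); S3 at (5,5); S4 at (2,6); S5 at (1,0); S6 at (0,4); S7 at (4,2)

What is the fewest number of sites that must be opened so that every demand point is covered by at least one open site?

Coverage sets (demand points within 3 of each site):
  F1: {S2, S7}
  F2: {S2, S5, S6}
  F3: {S2, S5}
  F4: {S1, S4, S6}
  F5: {S3}
No 3 sites suffice: every size-3 union leaves at least one demand point uncovered.
But {F1, F2, F4, F5} covers everything, so the minimum is 4.

4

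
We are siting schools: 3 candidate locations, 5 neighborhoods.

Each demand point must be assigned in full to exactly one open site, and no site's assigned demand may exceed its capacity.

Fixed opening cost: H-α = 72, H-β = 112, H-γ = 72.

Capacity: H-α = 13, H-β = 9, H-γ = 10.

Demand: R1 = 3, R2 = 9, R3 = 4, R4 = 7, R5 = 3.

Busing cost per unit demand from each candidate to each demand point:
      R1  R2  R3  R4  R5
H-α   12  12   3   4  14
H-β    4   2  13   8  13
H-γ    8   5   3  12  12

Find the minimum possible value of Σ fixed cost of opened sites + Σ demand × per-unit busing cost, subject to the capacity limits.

374

Open {H-α, H-β, H-γ}; cheapest assignment that respects the capacities:
  H-α (cap 13, load 11): R3, R4 — cost 4×3 + 7×4 = 40
  H-β (cap 9, load 9): R2 — cost 9×2 = 18
  H-γ (cap 10, load 6): R1, R5 — cost 3×8 + 3×12 = 60
  Shipping 118, fixed 256 → total 374.
  Any other capacity-feasible assignment to {H-α, H-β, H-γ} ships for at least 118.
Total demand is 26 and no other set of sites has combined capacity ≥ 26, so {H-α, H-β, H-γ} is the only feasible choice of open sites. Minimum: 374.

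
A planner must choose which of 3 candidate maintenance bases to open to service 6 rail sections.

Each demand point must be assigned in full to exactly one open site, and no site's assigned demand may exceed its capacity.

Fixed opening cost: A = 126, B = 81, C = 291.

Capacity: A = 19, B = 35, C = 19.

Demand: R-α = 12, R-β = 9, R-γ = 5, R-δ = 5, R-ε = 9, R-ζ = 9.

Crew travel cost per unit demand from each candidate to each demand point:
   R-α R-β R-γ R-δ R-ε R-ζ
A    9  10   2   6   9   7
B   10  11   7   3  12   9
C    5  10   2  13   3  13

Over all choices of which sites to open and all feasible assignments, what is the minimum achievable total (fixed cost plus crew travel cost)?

Open {A, B}; cheapest assignment that respects the capacities:
  A (cap 19, load 14): R-γ, R-ε — cost 5×2 + 9×9 = 91
  B (cap 35, load 35): R-α, R-β, R-δ, R-ζ — cost 12×10 + 9×11 + 5×3 + 9×9 = 315
  Shipping 406, fixed 207 → total 613.
  Any other capacity-feasible assignment to {A, B} ships for at least 406.
Compare {B, C}: its best feasible assignment gives total 724.
Compare {A, B, C}: its best feasible assignment gives total 823.
Every other set of open sites that can feasibly serve all demand totals ≥ 724 even under its best assignment. Minimum: 613.

613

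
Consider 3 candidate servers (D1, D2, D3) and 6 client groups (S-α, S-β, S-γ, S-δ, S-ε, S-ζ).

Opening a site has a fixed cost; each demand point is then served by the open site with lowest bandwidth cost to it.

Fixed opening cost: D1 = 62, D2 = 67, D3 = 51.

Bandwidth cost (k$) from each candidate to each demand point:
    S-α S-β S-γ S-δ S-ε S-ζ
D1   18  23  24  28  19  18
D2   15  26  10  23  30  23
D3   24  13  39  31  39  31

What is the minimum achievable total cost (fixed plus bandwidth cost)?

192

Open {D1}: assign each demand point to its cheapest open site.
  S-α→D1 18, S-β→D1 23, S-γ→D1 24, S-δ→D1 28, S-ε→D1 19, S-ζ→D1 18
  bandwidth cost 130, fixed 62 → total 192.
Compare {D2}: bandwidth cost 127 + fixed 67 = 194.
Compare {D3}: bandwidth cost 177 + fixed 51 = 228.
Compare {D2, D3}: bandwidth cost 114 + fixed 118 = 232.
All other subsets cost ≥ 194. Minimum total cost: 192.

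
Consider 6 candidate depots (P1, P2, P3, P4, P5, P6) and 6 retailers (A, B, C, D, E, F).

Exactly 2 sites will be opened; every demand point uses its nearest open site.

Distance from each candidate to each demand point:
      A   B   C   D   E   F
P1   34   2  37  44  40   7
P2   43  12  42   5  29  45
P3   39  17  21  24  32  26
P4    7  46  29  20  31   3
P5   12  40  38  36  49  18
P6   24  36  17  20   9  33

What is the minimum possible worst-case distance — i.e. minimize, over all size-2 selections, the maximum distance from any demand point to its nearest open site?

Open {P1, P6}.
  Farthest demand point is A at distance 24 (to P6); all others are ≤ 24.
With {P3, P6} the worst case is 26.
With {P2, P4} the worst case is 29.
No size-2 selection achieves below 24.

24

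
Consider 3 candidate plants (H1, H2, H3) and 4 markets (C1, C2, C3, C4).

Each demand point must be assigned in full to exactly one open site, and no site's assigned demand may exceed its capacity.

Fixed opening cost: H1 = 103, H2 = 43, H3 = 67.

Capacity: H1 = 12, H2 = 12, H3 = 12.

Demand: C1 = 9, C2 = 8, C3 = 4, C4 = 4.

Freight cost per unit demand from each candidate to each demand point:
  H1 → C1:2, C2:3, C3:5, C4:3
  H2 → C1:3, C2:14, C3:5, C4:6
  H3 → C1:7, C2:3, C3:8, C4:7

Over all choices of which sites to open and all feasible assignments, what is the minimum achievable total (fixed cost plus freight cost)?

Open {H1, H2, H3}; cheapest assignment that respects the capacities:
  H1 (cap 12, load 8): C3, C4 — cost 4×5 + 4×3 = 32
  H2 (cap 12, load 9): C1 — cost 9×3 = 27
  H3 (cap 12, load 8): C2 — cost 8×3 = 24
  Shipping 83, fixed 213 → total 296.
  Any other capacity-feasible assignment to {H1, H2, H3} ships for at least 83.
Total demand is 25 and no other set of sites has combined capacity ≥ 25, so {H1, H2, H3} is the only feasible choice of open sites. Minimum: 296.

296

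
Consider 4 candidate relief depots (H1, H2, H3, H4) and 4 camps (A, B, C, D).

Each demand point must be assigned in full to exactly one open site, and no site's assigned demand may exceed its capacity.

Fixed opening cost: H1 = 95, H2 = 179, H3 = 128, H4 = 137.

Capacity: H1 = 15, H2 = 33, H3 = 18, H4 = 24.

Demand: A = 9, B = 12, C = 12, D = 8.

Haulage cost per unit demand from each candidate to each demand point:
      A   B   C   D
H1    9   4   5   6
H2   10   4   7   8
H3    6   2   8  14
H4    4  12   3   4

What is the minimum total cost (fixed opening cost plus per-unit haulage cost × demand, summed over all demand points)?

Open {H2, H4}; cheapest assignment that respects the capacities:
  H2 (cap 33, load 20): B, D — cost 12×4 + 8×8 = 112
  H4 (cap 24, load 21): A, C — cost 9×4 + 12×3 = 72
  Shipping 184, fixed 316 → total 500.
  Any other capacity-feasible assignment to {H2, H4} ships for at least 184.
Compare {H1, H3, H4}: its best feasible assignment gives total 504.
Compare {H1, H2}: its best feasible assignment gives total 536.
Every other set of open sites that can feasibly serve all demand totals ≥ 504 even under its best assignment. Minimum: 500.

500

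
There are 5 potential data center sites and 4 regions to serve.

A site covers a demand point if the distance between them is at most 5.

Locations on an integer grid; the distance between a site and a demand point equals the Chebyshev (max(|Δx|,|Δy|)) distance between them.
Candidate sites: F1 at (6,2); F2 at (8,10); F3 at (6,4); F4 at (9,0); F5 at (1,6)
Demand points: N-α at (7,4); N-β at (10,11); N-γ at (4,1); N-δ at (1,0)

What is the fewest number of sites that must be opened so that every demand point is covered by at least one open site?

2

Coverage sets (demand points within 5 of each site):
  F1: {N-α, N-γ, N-δ}
  F2: {N-β}
  F3: {N-α, N-γ, N-δ}
  F4: {N-α, N-γ}
  F5: {N-γ}
No single site covers all 4 demand points.
But {F1, F2} covers everything, so the minimum is 2.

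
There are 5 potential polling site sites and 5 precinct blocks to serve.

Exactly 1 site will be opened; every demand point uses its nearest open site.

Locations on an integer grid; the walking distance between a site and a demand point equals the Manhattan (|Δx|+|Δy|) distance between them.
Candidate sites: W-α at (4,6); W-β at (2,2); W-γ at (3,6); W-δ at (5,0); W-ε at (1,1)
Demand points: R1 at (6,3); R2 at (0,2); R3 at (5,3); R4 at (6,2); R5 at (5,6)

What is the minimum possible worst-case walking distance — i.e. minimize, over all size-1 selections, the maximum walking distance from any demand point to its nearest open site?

Open {W-β}.
  Farthest demand point is R5 at walking distance 7 (to W-β); all others are ≤ 7.
With {W-γ} the worst case is 7.
With {W-δ} the worst case is 7.
No size-1 selection achieves below 7.

7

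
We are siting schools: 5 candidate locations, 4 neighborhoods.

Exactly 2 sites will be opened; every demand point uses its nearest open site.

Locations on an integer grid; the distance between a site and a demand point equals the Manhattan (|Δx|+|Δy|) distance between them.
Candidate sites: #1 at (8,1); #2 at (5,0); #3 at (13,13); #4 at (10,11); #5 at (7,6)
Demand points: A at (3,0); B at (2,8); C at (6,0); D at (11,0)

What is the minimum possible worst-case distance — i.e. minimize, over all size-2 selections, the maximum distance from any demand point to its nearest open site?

7

Open {#1, #5}.
  Farthest demand point is B at distance 7 (to #5); all others are ≤ 7.
With {#2, #5} the worst case is 7.
With {#3, #5} the worst case is 10.
No size-2 selection achieves below 7.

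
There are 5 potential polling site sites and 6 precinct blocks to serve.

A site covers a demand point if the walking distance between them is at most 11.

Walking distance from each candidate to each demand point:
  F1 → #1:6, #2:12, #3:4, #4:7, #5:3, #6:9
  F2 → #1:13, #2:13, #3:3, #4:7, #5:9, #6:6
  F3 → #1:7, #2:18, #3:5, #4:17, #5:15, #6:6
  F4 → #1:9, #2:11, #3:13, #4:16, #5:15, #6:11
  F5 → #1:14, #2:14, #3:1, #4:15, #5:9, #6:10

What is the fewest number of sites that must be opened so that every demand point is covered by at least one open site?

Coverage sets (demand points within 11 of each site):
  F1: {#1, #3, #4, #5, #6}
  F2: {#3, #4, #5, #6}
  F3: {#1, #3, #6}
  F4: {#1, #2, #6}
  F5: {#3, #5, #6}
No single site covers all 6 demand points.
But {F1, F4} covers everything, so the minimum is 2.

2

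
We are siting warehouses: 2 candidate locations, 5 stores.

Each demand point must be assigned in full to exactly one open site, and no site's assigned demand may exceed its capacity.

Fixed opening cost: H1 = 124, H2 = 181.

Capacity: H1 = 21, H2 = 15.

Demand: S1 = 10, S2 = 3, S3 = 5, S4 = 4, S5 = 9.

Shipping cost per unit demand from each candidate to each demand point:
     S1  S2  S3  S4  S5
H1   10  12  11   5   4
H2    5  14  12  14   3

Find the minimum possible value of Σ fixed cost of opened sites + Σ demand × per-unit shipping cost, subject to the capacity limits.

Open {H1, H2}; cheapest assignment that respects the capacities:
  H1 (cap 21, load 21): S2, S3, S4, S5 — cost 3×12 + 5×11 + 4×5 + 9×4 = 147
  H2 (cap 15, load 10): S1 — cost 10×5 = 50
  Shipping 197, fixed 305 → total 502.
  Any other capacity-feasible assignment to {H1, H2} ships for at least 197.
Total demand is 31 and no other set of sites has combined capacity ≥ 31, so {H1, H2} is the only feasible choice of open sites. Minimum: 502.

502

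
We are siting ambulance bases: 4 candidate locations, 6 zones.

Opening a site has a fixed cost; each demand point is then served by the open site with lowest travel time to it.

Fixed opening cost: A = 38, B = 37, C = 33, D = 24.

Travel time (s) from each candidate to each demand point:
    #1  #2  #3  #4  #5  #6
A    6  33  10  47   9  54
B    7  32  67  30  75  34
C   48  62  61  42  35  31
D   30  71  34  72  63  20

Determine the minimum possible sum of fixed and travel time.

Open {A, D}: assign each demand point to its cheapest open site.
  #1→A 6, #2→A 33, #3→A 10, #4→A 47, #5→A 9, #6→D 20
  travel time 125, fixed 62 → total 187.
Compare {A, B}: travel time 121 + fixed 75 = 196.
Compare {A}: travel time 159 + fixed 38 = 197.
Compare {A, C}: travel time 131 + fixed 71 = 202.
All other subsets cost ≥ 196. Minimum total cost: 187.

187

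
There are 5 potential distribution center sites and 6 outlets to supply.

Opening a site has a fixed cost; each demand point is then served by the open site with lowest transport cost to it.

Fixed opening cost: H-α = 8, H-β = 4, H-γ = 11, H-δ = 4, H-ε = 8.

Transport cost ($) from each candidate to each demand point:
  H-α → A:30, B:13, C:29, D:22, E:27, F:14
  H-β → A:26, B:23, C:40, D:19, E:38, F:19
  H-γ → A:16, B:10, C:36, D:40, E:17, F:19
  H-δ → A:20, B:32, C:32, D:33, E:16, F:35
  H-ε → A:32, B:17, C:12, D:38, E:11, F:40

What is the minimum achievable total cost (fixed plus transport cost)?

110

Open {H-β, H-γ, H-ε}: assign each demand point to its cheapest open site.
  A→H-γ 16, B→H-γ 10, C→H-ε 12, D→H-β 19, E→H-ε 11, F→H-β 19
  transport cost 87, fixed 23 → total 110.
Compare {H-α, H-γ, H-ε}: transport cost 85 + fixed 27 = 112.
Compare {H-α, H-δ, H-ε}: transport cost 92 + fixed 20 = 112.
Compare {H-α, H-β, H-γ, H-ε}: transport cost 82 + fixed 31 = 113.
All other subsets cost ≥ 112. Minimum total cost: 110.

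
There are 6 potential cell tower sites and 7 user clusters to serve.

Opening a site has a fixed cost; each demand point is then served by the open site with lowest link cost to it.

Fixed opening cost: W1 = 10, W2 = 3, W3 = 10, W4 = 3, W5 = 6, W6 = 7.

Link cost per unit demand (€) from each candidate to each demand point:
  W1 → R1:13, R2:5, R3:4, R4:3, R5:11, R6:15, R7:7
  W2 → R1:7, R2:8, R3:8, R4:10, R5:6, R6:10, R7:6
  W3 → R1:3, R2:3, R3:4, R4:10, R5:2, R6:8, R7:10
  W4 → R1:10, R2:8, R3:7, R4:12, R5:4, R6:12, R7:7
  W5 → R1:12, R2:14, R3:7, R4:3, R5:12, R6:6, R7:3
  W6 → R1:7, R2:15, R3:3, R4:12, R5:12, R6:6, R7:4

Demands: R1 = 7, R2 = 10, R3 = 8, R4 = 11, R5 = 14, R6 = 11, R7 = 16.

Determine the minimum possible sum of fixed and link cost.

273

Open {W3, W5, W6}: assign each demand point to its cheapest open site.
  R1→W3 7×3=21, R2→W3 10×3=30, R3→W6 8×3=24, R4→W5 11×3=33, R5→W3 14×2=28, R6→W5 11×6=66, R7→W5 16×3=48
  link cost 250, fixed 23 → total 273.
Compare {W3, W5}: link cost 258 + fixed 16 = 274.
Compare {W2, W3, W5, W6}: link cost 250 + fixed 26 = 276.
Compare {W3, W4, W5, W6}: link cost 250 + fixed 26 = 276.
All other subsets cost ≥ 274. Minimum total cost: 273.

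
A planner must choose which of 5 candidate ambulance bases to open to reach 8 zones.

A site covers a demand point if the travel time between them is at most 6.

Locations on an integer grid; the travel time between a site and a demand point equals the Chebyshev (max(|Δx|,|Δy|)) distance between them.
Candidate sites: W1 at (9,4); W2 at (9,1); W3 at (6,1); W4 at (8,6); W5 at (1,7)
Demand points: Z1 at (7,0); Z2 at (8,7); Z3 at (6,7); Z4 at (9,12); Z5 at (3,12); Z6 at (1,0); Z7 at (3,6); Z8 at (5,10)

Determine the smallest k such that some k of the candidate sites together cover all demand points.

Coverage sets (demand points within 6 of each site):
  W1: {Z1, Z2, Z3, Z7, Z8}
  W2: {Z1, Z2, Z3, Z7}
  W3: {Z1, Z2, Z3, Z6, Z7}
  W4: {Z1, Z2, Z3, Z4, Z5, Z7, Z8}
  W5: {Z3, Z5, Z7, Z8}
No single site covers all 8 demand points.
But {W3, W4} covers everything, so the minimum is 2.

2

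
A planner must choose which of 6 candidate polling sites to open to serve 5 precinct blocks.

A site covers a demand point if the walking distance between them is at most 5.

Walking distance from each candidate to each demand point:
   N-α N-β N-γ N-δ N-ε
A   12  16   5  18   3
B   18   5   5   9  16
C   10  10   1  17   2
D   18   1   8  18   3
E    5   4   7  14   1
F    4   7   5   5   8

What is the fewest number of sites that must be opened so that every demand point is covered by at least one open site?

2

Coverage sets (demand points within 5 of each site):
  A: {N-γ, N-ε}
  B: {N-β, N-γ}
  C: {N-γ, N-ε}
  D: {N-β, N-ε}
  E: {N-α, N-β, N-ε}
  F: {N-α, N-γ, N-δ}
No single site covers all 5 demand points.
But {D, F} covers everything, so the minimum is 2.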